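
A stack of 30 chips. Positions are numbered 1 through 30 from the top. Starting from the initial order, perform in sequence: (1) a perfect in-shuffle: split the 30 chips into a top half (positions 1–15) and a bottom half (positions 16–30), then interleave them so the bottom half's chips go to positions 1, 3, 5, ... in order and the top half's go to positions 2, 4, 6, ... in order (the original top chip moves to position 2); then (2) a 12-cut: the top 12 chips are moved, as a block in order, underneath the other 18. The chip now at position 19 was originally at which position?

16

Undo the operations in reverse order, starting from position 19:
  undo op 2 (cut 12): 19 ← 1
  undo op 1 (in-shuffle, from bottom half): 1 ← 16
So the chip at position 19 came from original position 16.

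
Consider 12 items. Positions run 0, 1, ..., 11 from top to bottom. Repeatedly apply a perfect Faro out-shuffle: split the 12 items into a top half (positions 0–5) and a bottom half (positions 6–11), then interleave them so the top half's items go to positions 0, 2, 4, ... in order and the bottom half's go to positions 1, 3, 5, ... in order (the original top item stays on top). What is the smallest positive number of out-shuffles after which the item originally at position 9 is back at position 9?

10

Follow position 9 under repeated out-shuffles:
9 → 7 → 3 → 6 → 1 → 2 → 4 → 8 → 5 → 10 → 9
It first returns after 10 out-shuffles.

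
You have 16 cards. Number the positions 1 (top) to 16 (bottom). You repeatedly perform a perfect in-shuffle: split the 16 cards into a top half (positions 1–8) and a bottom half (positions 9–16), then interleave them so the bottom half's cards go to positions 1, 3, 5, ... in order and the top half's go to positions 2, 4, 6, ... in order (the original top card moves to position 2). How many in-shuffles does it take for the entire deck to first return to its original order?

The in-shuffle permutes the 16 positions with cycle lengths [8, 8].
Every card is home exactly when every cycle has completed a whole number of laps, i.e. after lcm(8) = 8 in-shuffles.

8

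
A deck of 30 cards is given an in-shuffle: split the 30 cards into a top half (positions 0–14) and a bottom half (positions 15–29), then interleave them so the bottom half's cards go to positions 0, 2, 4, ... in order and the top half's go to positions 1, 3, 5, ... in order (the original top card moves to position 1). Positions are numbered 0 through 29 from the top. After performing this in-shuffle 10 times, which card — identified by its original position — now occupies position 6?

6

Work backwards from position 6, undoing one in-shuffle at a time:
6 ← 18 ← 24 ← 27 ← 13 ← 6 ← 18 ← 24 ← 27 ← 13 ← 6
So the card now at position 6 started at position 6.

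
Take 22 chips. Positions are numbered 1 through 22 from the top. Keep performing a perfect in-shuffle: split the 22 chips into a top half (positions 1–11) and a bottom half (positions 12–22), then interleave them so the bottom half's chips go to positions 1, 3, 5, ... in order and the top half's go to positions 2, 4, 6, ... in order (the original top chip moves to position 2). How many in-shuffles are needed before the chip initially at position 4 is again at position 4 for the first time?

11

Follow position 4 under repeated in-shuffles:
4 → 8 → 16 → 9 → 18 → 13 → 3 → 6 → 12 → 1 → 2 → 4
It first returns after 11 in-shuffles.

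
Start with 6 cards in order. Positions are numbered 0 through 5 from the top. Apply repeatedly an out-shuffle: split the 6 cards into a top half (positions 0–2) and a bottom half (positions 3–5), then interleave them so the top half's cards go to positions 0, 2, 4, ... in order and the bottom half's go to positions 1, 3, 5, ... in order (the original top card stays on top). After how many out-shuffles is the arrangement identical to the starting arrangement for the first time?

4

The out-shuffle permutes the 6 positions with cycle lengths [1, 1, 4].
Every card is home exactly when every cycle has completed a whole number of laps, i.e. after lcm(1, 4) = 4 out-shuffles.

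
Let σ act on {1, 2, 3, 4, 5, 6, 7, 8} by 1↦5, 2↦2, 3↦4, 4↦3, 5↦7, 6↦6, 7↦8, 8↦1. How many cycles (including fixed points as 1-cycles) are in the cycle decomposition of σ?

Cycle decomposition: (1 5 7 8) (2) (3 4) (6).
4 cycles.

4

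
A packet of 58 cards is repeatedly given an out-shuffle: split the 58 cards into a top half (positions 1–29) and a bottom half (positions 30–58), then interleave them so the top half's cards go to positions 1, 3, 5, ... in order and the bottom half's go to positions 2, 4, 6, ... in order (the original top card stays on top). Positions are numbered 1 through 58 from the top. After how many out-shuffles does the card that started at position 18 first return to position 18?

Follow position 18 under repeated out-shuffles:
18 → 35 → 12 → 23 → 45 → 32 → 6 → 11 → 21 → 41 → 24 → 47 → 36 → 14 → 27 → 53 → 48 → 38 → 18
It first returns after 18 out-shuffles.

18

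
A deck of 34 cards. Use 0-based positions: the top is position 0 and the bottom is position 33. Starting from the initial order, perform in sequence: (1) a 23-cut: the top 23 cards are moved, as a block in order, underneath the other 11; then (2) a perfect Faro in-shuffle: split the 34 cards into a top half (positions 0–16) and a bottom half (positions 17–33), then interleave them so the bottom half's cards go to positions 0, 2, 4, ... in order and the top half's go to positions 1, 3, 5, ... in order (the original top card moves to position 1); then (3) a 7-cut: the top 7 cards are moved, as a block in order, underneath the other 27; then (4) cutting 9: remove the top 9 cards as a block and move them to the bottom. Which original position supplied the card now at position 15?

4

Undo the operations in reverse order, starting from position 15:
  undo op 4 (cut 9): 15 ← 24
  undo op 3 (cut 7): 24 ← 31
  undo op 2 (in-shuffle, from top half): 31 ← 15
  undo op 1 (cut 23): 15 ← 4
So the card at position 15 came from original position 4.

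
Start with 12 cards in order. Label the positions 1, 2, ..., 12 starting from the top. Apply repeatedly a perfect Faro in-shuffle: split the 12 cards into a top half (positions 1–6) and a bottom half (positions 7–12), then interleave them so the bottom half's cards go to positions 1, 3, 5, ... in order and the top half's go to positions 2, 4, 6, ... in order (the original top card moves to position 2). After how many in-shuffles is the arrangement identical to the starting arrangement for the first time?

12

The in-shuffle permutes the 12 positions with cycle lengths [12].
Every card is home exactly when every cycle has completed a whole number of laps, i.e. after lcm(12) = 12 in-shuffles.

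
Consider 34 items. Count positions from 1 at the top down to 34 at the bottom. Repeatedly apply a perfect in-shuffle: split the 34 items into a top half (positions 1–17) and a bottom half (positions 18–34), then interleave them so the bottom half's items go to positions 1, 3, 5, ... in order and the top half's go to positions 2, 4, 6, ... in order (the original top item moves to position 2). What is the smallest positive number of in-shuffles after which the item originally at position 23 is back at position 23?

Follow position 23 under repeated in-shuffles:
23 → 11 → 22 → 9 → 18 → 1 → 2 → 4 → 8 → 16 → 32 → 29 → 23
It first returns after 12 in-shuffles.

12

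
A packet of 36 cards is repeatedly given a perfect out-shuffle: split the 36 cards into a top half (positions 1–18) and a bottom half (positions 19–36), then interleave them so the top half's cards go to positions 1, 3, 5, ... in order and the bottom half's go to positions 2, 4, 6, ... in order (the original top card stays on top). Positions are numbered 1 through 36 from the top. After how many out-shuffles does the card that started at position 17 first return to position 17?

Follow position 17 under repeated out-shuffles:
17 → 33 → 30 → 24 → 12 → 23 → 10 → 19 → 2 → 3 → 5 → 9 → 17
It first returns after 12 out-shuffles.

12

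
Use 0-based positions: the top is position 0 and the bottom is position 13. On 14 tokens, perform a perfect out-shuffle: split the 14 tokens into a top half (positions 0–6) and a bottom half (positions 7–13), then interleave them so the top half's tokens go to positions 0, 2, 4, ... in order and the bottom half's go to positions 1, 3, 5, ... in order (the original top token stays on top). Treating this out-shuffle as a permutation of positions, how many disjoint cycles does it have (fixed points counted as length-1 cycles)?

3

Trace each unvisited position around until it returns:
(0) (1 2 4 8 3 6 ... len 12) (13)
3 cycles in total.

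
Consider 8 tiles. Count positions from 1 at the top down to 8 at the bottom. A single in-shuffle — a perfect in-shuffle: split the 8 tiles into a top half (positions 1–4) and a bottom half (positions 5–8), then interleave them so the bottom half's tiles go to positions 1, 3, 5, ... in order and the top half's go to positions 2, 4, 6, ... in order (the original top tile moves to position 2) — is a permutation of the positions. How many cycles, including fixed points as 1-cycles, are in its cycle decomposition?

2

Trace each unvisited position around until it returns:
(1 2 4 8 7 5) (3 6)
2 cycles in total.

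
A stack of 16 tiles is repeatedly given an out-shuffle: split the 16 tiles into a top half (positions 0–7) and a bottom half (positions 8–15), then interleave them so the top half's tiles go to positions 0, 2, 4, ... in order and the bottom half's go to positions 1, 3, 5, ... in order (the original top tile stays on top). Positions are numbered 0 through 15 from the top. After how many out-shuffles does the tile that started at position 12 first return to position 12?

Follow position 12 under repeated out-shuffles:
12 → 9 → 3 → 6 → 12
It first returns after 4 out-shuffles.

4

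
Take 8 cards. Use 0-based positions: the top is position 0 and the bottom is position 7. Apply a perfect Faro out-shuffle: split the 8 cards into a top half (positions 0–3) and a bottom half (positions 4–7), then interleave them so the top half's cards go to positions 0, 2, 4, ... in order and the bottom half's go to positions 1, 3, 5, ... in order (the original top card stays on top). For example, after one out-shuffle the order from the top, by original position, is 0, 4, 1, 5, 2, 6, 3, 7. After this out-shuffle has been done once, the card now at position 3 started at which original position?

5

Work backwards from position 3, undoing one out-shuffle at a time:
3 ← 5
So the card now at position 3 started at position 5.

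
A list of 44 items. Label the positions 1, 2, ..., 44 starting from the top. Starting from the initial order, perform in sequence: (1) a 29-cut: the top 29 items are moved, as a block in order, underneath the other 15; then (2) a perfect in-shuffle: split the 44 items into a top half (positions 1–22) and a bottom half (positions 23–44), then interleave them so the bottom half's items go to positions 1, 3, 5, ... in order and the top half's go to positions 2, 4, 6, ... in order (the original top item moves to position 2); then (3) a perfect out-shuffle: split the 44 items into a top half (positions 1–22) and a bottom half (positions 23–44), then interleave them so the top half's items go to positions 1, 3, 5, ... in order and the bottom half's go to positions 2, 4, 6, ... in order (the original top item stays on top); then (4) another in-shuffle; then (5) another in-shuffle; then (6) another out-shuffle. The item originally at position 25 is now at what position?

Track the item from position 25 forward through each operation:
  after op 1 (cut 29): 25 → 40
  after op 2 (in-shuffle): 40 → 35
  after op 3 (out-shuffle): 35 → 26
  after op 4 (in-shuffle): 26 → 7
  after op 5 (in-shuffle): 7 → 14
  after op 6 (out-shuffle): 14 → 27

27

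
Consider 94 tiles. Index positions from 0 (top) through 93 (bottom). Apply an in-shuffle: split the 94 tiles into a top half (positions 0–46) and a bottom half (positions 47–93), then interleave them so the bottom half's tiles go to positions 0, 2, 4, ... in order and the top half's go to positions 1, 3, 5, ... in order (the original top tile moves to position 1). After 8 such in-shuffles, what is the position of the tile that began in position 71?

1

Track the tile's position through each in-shuffle:
71 → 48 → 2 → 5 → 11 → 23 → 47 → 0 → 1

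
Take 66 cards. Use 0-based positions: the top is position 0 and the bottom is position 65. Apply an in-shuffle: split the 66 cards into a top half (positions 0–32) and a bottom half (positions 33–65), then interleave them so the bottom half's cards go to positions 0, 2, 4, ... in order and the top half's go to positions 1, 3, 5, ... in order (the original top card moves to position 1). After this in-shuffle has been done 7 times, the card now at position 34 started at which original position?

49

Work backwards from position 34, undoing one in-shuffle at a time:
34 ← 50 ← 58 ← 62 ← 64 ← 65 ← 32 ← 49
So the card now at position 34 started at position 49.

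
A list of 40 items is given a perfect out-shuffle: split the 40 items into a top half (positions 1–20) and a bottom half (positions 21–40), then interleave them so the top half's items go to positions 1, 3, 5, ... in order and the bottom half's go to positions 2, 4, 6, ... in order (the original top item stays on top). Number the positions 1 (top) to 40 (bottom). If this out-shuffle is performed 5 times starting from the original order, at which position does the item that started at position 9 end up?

23

Track the item's position through each out-shuffle:
9 → 17 → 33 → 26 → 12 → 23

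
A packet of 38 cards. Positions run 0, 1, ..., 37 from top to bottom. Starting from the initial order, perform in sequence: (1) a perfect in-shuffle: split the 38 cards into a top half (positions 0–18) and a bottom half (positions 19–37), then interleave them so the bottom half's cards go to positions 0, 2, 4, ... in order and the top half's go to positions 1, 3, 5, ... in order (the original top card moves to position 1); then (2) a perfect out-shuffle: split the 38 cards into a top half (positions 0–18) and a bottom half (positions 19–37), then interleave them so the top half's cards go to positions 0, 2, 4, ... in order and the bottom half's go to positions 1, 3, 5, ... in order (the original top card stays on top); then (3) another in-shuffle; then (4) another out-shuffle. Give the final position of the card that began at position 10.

22

Track the card from position 10 forward through each operation:
  after op 1 (in-shuffle): 10 → 21
  after op 2 (out-shuffle): 21 → 5
  after op 3 (in-shuffle): 5 → 11
  after op 4 (out-shuffle): 11 → 22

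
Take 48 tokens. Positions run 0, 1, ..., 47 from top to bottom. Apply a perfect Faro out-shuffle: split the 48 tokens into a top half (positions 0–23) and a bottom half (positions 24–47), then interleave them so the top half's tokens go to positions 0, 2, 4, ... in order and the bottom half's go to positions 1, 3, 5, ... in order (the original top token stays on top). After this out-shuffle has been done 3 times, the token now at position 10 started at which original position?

13

Work backwards from position 10, undoing one out-shuffle at a time:
10 ← 5 ← 26 ← 13
So the token now at position 10 started at position 13.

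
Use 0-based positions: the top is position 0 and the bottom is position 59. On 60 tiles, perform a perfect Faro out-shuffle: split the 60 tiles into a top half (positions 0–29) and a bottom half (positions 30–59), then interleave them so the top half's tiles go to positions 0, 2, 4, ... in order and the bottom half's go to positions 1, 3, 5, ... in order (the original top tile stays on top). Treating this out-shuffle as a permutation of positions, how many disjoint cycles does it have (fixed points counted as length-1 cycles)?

Trace each unvisited position around until it returns:
(0) (1 2 4 8 16 32 ... len 58) (59)
3 cycles in total.

3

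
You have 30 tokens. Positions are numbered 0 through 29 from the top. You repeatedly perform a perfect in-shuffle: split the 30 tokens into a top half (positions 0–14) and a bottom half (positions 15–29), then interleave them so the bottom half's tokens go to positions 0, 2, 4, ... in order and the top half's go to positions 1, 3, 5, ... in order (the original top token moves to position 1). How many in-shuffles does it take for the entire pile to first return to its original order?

The in-shuffle permutes the 30 positions with cycle lengths [5, 5, 5, 5, 5, 5].
Every token is home exactly when every cycle has completed a whole number of laps, i.e. after lcm(5) = 5 in-shuffles.

5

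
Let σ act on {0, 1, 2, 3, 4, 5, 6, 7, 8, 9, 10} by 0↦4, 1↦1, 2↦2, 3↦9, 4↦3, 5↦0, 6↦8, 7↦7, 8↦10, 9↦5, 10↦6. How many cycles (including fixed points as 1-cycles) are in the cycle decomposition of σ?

Cycle decomposition: (0 4 3 9 5) (1) (2) (6 8 10) (7).
5 cycles.

5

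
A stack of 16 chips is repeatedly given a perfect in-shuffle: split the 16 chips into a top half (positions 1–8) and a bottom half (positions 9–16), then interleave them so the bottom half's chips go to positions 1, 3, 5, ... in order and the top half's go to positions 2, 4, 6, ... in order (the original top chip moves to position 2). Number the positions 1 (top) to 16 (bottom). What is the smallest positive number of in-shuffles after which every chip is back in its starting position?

8

The in-shuffle permutes the 16 positions with cycle lengths [8, 8].
Every chip is home exactly when every cycle has completed a whole number of laps, i.e. after lcm(8) = 8 in-shuffles.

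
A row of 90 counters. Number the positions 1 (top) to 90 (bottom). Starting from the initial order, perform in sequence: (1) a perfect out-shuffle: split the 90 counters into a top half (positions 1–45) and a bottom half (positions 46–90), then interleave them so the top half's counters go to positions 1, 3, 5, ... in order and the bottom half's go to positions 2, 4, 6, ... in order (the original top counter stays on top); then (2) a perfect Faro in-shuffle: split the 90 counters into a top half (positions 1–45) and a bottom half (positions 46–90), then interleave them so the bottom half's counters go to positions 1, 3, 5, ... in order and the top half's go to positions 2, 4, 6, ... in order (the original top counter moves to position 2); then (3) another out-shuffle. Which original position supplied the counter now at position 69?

32

Undo the operations in reverse order, starting from position 69:
  undo op 3 (out-shuffle, from top half): 69 ← 35
  undo op 2 (in-shuffle, from bottom half): 35 ← 63
  undo op 1 (out-shuffle, from top half): 63 ← 32
So the counter at position 69 came from original position 32.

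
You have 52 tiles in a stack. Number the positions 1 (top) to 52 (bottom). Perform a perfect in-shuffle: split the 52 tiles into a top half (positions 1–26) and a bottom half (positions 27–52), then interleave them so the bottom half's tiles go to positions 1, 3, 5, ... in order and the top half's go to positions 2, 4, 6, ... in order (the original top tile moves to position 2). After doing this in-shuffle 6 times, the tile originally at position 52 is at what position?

42

Track the tile's position through each in-shuffle:
52 → 51 → 49 → 45 → 37 → 21 → 42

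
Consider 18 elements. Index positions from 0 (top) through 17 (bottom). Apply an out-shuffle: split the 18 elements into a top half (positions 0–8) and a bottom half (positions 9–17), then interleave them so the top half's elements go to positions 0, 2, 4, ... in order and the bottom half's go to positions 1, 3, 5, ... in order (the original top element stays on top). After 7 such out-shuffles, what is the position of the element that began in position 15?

16

Track the element's position through each out-shuffle:
15 → 13 → 9 → 1 → 2 → 4 → 8 → 16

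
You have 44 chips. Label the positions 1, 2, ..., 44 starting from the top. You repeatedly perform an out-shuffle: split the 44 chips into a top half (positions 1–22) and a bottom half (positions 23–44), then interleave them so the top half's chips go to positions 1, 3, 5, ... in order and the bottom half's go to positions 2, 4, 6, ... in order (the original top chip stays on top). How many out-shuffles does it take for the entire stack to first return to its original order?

14

The out-shuffle permutes the 44 positions with cycle lengths [1, 1, 14, 14, 14].
Every chip is home exactly when every cycle has completed a whole number of laps, i.e. after lcm(1, 14) = 14 out-shuffles.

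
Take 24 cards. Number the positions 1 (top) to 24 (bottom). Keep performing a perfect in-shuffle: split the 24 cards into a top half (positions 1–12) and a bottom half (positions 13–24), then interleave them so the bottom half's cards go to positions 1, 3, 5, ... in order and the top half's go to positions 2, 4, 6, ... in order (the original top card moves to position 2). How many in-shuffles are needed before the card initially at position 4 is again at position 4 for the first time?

20

Follow position 4 under repeated in-shuffles:
4 → 8 → 16 → 7 → 14 → 3 → 6 → 12 → 24 → 23 → 21 → 17 → 9 → 18 → 11 → 22 → 19 → 13 → 1 → 2 → 4
It first returns after 20 in-shuffles.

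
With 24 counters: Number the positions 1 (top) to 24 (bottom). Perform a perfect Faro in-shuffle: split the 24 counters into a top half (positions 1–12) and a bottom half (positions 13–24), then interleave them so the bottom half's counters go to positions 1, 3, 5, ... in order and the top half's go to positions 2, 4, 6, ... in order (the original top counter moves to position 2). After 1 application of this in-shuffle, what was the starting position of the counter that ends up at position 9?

Work backwards from position 9, undoing one in-shuffle at a time:
9 ← 17
So the counter now at position 9 started at position 17.

17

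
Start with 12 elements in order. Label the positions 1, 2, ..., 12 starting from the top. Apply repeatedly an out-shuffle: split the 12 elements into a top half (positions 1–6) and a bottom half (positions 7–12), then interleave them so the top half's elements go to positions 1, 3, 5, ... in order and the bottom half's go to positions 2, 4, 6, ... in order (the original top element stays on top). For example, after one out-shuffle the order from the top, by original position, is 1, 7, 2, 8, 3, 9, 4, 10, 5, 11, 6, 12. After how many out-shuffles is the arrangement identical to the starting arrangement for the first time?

The out-shuffle permutes the 12 positions with cycle lengths [1, 1, 10].
Every element is home exactly when every cycle has completed a whole number of laps, i.e. after lcm(1, 10) = 10 out-shuffles.

10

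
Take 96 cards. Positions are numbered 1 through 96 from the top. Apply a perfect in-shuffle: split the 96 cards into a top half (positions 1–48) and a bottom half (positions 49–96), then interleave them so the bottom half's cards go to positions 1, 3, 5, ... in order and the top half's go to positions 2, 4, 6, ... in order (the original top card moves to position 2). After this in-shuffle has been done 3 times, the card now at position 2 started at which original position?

73

Work backwards from position 2, undoing one in-shuffle at a time:
2 ← 1 ← 49 ← 73
So the card now at position 2 started at position 73.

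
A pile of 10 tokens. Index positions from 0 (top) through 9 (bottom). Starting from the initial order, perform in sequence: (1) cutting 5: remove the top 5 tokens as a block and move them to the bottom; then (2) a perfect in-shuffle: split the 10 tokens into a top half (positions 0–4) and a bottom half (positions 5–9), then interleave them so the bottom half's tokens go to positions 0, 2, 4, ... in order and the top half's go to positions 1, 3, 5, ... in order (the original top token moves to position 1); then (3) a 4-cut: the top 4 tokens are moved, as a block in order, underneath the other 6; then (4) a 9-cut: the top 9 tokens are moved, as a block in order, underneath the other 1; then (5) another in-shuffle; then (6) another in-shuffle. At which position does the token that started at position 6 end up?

Track the token from position 6 forward through each operation:
  after op 1 (cut 5): 6 → 1
  after op 2 (in-shuffle): 1 → 3
  after op 3 (cut 4): 3 → 9
  after op 4 (cut 9): 9 → 0
  after op 5 (in-shuffle): 0 → 1
  after op 6 (in-shuffle): 1 → 3

3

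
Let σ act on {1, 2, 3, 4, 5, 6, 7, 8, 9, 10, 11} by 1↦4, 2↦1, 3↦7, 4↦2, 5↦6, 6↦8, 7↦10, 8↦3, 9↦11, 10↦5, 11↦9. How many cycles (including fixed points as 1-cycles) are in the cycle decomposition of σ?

3

Cycle decomposition: (1 4 2) (3 7 10 5 6 8) (9 11).
3 cycles.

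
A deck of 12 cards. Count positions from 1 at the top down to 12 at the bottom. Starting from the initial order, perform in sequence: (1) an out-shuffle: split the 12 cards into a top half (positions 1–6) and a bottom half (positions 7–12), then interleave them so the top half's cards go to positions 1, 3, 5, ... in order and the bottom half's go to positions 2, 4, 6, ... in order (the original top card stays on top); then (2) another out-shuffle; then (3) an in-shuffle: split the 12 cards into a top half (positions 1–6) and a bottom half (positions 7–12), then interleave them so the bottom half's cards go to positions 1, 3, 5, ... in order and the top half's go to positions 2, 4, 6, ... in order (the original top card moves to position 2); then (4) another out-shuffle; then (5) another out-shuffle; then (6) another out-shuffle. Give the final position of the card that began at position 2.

7

Track the card from position 2 forward through each operation:
  after op 1 (out-shuffle): 2 → 3
  after op 2 (out-shuffle): 3 → 5
  after op 3 (in-shuffle): 5 → 10
  after op 4 (out-shuffle): 10 → 8
  after op 5 (out-shuffle): 8 → 4
  after op 6 (out-shuffle): 4 → 7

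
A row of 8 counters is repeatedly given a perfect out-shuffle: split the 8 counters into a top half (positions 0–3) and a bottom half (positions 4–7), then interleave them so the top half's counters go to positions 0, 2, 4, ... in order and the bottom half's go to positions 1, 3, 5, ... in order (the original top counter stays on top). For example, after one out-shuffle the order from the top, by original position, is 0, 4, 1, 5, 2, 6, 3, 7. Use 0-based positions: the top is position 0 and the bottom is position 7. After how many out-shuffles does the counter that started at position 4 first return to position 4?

Follow position 4 under repeated out-shuffles:
4 → 1 → 2 → 4
It first returns after 3 out-shuffles.

3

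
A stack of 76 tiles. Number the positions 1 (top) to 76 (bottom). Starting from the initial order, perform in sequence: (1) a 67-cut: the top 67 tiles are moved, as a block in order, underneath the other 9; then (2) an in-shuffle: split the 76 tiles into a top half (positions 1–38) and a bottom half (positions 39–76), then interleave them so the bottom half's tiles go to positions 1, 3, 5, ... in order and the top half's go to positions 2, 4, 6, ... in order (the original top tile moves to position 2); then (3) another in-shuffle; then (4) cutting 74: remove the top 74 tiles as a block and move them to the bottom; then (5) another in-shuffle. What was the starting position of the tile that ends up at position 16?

Undo the operations in reverse order, starting from position 16:
  undo op 5 (in-shuffle, from top half): 16 ← 8
  undo op 4 (cut 74): 8 ← 6
  undo op 3 (in-shuffle, from top half): 6 ← 3
  undo op 2 (in-shuffle, from bottom half): 3 ← 40
  undo op 1 (cut 67): 40 ← 31
So the tile at position 16 came from original position 31.

31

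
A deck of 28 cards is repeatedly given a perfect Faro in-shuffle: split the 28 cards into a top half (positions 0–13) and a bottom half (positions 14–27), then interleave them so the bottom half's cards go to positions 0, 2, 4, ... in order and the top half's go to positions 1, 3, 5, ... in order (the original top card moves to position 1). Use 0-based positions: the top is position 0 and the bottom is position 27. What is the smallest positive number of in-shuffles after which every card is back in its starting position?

28

The in-shuffle permutes the 28 positions with cycle lengths [28].
Every card is home exactly when every cycle has completed a whole number of laps, i.e. after lcm(28) = 28 in-shuffles.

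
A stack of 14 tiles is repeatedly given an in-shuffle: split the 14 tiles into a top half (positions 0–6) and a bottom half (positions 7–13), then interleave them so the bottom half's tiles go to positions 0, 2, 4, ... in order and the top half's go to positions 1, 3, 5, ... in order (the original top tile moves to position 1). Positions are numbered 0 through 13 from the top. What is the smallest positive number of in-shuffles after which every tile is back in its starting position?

4

The in-shuffle permutes the 14 positions with cycle lengths [2, 4, 4, 4].
Every tile is home exactly when every cycle has completed a whole number of laps, i.e. after lcm(2, 4) = 4 in-shuffles.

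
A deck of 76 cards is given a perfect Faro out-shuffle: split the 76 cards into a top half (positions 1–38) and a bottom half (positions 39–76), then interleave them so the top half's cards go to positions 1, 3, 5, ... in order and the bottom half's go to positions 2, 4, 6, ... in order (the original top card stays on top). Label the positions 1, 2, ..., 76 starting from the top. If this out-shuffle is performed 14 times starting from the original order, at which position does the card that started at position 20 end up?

47

Track position through each out-shuffle: 20 → 39 → 2 → 3 → 5 → ... (continuing for 14 shuffles total) → 47.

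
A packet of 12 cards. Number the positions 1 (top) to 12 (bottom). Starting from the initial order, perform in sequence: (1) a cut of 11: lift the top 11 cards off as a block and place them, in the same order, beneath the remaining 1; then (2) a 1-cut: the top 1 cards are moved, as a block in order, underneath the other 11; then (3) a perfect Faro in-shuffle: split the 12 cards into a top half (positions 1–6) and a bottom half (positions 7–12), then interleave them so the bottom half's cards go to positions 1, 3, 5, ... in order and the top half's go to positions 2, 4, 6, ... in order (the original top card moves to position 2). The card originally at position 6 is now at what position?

12

Track the card from position 6 forward through each operation:
  after op 1 (cut 11): 6 → 7
  after op 2 (cut 1): 7 → 6
  after op 3 (in-shuffle): 6 → 12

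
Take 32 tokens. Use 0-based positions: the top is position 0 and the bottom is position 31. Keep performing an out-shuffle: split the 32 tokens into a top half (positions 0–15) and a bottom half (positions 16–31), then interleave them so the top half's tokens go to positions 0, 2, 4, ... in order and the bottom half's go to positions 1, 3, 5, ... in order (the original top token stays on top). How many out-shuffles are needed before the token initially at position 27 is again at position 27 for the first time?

Follow position 27 under repeated out-shuffles:
27 → 23 → 15 → 30 → 29 → 27
It first returns after 5 out-shuffles.

5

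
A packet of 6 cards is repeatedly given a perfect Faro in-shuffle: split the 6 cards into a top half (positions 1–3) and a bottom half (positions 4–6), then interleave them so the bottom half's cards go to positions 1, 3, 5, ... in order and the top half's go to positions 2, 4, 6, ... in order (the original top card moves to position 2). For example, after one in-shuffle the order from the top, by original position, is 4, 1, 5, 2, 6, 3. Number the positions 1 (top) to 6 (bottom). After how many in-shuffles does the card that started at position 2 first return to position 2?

3

Follow position 2 under repeated in-shuffles:
2 → 4 → 1 → 2
It first returns after 3 in-shuffles.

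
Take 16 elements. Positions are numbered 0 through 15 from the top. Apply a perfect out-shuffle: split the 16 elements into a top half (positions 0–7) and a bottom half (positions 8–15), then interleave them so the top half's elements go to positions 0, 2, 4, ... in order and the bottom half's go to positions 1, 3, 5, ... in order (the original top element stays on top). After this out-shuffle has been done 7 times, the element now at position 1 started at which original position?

Work backwards from position 1, undoing one out-shuffle at a time:
1 ← 8 ← 4 ← 2 ← 1 ← 8 ← 4 ← 2
So the element now at position 1 started at position 2.

2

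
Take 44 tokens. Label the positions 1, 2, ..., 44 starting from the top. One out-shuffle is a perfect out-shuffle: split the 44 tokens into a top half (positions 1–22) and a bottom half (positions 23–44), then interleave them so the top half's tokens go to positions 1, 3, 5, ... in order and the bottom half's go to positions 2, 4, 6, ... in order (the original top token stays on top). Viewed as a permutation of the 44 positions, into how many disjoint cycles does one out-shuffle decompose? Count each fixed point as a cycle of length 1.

Trace each unvisited position around until it returns:
(1) (2 3 5 9 17 33 ... len 14) (4 7 13 25 6 11 ... len 14) (8 15 29 14 27 10 ... len 14) (44)
5 cycles in total.

5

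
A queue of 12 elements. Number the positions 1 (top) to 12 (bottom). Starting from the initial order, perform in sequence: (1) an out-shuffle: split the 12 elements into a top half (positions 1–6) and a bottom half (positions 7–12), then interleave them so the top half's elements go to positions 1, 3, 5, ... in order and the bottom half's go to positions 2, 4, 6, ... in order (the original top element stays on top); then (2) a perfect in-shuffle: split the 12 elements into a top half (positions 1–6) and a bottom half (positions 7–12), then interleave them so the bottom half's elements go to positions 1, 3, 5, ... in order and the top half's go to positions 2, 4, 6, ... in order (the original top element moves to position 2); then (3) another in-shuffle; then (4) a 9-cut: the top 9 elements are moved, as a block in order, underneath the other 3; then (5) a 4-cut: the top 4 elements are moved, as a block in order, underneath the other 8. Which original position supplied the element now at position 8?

Undo the operations in reverse order, starting from position 8:
  undo op 5 (cut 4): 8 ← 12
  undo op 4 (cut 9): 12 ← 9
  undo op 3 (in-shuffle, from bottom half): 9 ← 11
  undo op 2 (in-shuffle, from bottom half): 11 ← 12
  undo op 1 (out-shuffle, from bottom half): 12 ← 12
So the element at position 8 came from original position 12.

12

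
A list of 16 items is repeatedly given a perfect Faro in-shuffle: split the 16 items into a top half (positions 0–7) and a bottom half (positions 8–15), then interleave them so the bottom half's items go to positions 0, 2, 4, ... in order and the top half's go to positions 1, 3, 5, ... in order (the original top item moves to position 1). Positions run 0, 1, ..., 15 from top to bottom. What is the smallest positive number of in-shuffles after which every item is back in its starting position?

8

The in-shuffle permutes the 16 positions with cycle lengths [8, 8].
Every item is home exactly when every cycle has completed a whole number of laps, i.e. after lcm(8) = 8 in-shuffles.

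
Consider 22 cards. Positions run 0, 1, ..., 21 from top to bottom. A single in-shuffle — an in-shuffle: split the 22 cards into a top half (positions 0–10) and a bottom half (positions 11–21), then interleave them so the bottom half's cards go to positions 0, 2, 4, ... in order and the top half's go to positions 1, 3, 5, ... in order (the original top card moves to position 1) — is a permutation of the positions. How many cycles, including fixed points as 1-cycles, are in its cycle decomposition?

2

Trace each unvisited position around until it returns:
(0 1 3 7 15 8 ... len 11) (4 9 19 16 10 21 ... len 11)
2 cycles in total.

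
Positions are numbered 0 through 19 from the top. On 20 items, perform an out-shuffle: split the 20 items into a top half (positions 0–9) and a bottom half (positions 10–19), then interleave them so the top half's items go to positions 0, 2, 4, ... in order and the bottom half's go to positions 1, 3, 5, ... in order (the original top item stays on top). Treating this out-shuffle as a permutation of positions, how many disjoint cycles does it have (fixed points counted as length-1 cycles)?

3

Trace each unvisited position around until it returns:
(0) (1 2 4 8 16 13 ... len 18) (19)
3 cycles in total.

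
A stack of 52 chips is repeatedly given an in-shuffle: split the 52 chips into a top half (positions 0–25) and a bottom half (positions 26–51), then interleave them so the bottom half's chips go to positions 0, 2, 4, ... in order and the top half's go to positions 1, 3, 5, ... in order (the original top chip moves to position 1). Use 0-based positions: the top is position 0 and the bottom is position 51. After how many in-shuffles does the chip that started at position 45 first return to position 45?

Follow position 45 under repeated in-shuffles:
45 → 38 → 24 → 49 → 46 → 40 → 28 → 4 → ... → 45 (length 52)
It first returns after 52 in-shuffles.

52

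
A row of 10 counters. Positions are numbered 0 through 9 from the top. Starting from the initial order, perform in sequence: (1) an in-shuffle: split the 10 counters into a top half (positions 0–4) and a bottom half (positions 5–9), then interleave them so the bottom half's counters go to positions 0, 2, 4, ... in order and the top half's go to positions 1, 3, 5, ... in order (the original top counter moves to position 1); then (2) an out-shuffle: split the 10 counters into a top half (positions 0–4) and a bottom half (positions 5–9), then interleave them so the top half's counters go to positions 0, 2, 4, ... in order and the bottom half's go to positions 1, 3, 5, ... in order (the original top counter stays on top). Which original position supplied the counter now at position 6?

Undo the operations in reverse order, starting from position 6:
  undo op 2 (out-shuffle, from top half): 6 ← 3
  undo op 1 (in-shuffle, from top half): 3 ← 1
So the counter at position 6 came from original position 1.

1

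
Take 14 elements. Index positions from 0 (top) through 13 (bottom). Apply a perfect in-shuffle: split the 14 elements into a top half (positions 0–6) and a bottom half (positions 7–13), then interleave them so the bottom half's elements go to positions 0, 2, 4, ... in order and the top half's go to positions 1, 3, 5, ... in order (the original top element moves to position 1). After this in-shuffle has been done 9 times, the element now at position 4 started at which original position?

Work backwards from position 4, undoing one in-shuffle at a time:
4 ← 9 ← 4 ← 9 ← 4 ← 9 ← 4 ← 9 ← 4 ← 9
So the element now at position 4 started at position 9.

9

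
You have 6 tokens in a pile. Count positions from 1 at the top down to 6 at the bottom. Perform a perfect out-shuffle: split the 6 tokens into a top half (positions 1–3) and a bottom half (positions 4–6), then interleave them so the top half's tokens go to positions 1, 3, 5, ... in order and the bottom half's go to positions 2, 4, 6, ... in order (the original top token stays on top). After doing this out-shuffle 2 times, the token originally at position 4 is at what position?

Track the token's position through each out-shuffle:
4 → 2 → 3

3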